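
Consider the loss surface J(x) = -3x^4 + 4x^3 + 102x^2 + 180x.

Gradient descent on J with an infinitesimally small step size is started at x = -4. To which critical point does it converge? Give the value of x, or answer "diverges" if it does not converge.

J'(x) = -12(x - 5)(x + 1)(x + 3), so J'(-4) = 324.
Gradient descent moves in the -J' direction, i.e. x is decreasing.
There is no critical point below x=-4, and J' keeps the same sign, so the iterate runs off to −∞.

diverges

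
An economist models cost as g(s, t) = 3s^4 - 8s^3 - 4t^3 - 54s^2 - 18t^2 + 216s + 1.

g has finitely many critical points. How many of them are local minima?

2

g separates as a function of s plus a function of t, so ∇g=0 decouples.
∂g/∂s = 12(s - 3)(s - 2)(s + 3) = 0 at s ∈ {-3, 2, 3}; ∂g/∂t = -12t(t + 3) = 0 at t ∈ {-3, 0}.
The Hessian is diagonal: diag(g_ss, g_tt). Second derivatives: g_ss(-3)=360, g_ss(2)=-60, g_ss(3)=72; g_tt(-3)=36, g_tt(0)=-36.
Local minima occur where both diagonal entries positive: (-3, -3), (3, -3). Count: 2.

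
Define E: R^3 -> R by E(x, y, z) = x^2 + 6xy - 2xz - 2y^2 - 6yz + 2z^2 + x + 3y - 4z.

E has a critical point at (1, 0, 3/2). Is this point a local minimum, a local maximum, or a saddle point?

The Hessian is constant: H = [[2, 6, -2], [6, -4, -6], [-2, -6, 4]].
Leading principal minors: Δ₁ = 2, Δ₂ = -44, Δ₃ = -88.
The minors fit neither the all-positive nor the alternating-sign pattern, so H is indefinite: a saddle point.

saddle point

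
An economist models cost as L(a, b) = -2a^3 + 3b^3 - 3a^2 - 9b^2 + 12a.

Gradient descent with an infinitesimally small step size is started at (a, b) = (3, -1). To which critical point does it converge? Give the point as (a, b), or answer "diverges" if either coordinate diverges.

diverges

L is separable, so gradient descent decouples: a follows -∂L/∂a, b follows -∂L/∂b.
∂L/∂a = -6(a - 1)(a + 2); at a=3 this is -60, so a increases.
∂L/∂b = 9b(b - 2); at b=-1 this is 27, so b decreases.
The a-coordinate has no critical point in that direction and runs off to infinity.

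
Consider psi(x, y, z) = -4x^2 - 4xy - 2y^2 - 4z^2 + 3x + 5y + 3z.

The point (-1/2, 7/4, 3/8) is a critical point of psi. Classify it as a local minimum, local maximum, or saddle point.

The Hessian is constant: H = [[-8, -4, 0], [-4, -4, 0], [0, 0, -8]].
Leading principal minors: Δ₁ = -8, Δ₂ = 16, Δ₃ = -128.
The minors alternate sign starting negative (−, +, −), so H is negative definite: a local maximum.

local maximum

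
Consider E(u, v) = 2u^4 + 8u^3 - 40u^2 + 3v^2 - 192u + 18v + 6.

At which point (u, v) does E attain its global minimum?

E(u,v) separates as P(u) + Q(v) + 6, so its minimum is min P + min Q + 6.
P'(u) = 8(u - 3)(u + 2)(u + 4) vanishes at u ∈ {-4, -2, 3}; Q'(v) = 6v + 18 vanishes at v ∈ {-3}.
Local minima of P (where P''>0): P(-4)=128, P(3)=-558. Local minima of Q: Q(-3)=-27.
So the global minimum of E is P(3) + Q(-3) + 6 = -558 − 27 + 6 = -579, attained at (3, -3).

(3, -3)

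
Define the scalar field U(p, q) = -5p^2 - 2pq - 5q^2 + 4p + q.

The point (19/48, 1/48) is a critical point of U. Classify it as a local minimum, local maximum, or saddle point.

local maximum

The Hessian of U is constant: H = [[-10, -2], [-2, -10]].
det(H) = (-10)·(-10) − (-2)² = 96.
det(H) > 0 and tr(H) = -20 < 0, so H is negative definite and the point is a local maximum.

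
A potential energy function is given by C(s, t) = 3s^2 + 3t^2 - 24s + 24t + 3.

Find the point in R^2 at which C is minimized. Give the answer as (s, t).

C(s,t) separates as P(s) + Q(t) + 3, so its minimum is min P + min Q + 3.
P'(s) = 6s - 24 vanishes at s ∈ {4}; Q'(t) = 6(t + 4) vanishes at t ∈ {-4}.
Local minima of P (where P''>0): P(4)=-48. Local minima of Q: Q(-4)=-48.
So the global minimum of C is P(4) + Q(-4) + 3 = -48 − 48 + 3 = -93, attained at (4, -4).

(4, -4)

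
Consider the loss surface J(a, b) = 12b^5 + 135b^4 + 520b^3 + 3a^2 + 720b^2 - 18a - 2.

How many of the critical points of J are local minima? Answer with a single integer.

2

J separates as a function of a plus a function of b, so ∇J=0 decouples.
∂J/∂a = 6(a - 3) = 0 at a ∈ {3}; ∂J/∂b = 60b(b + 2)(b + 3)(b + 4) = 0 at b ∈ {-4, -3, -2, 0}.
The Hessian is diagonal: diag(J_aa, J_bb). Second derivatives: J_aa(3)=6; J_bb(-4)=-480, J_bb(-3)=180, J_bb(-2)=-240, J_bb(0)=1440.
Local minima occur where both diagonal entries positive: (3, -3), (3, 0). Count: 2.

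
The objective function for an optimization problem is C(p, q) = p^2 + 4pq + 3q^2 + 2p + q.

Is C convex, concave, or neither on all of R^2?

C is quadratic, so its Hessian is the constant matrix H = [[2, 4], [4, 6]].
det(H) = -4, tr(H) = 8.
det(H) < 0, so H is indefinite: neither convex nor concave.

neither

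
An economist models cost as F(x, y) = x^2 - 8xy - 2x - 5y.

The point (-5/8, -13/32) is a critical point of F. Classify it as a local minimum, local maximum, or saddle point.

saddle point

The Hessian of F is constant: H = [[2, -8], [-8, 0]].
det(H) = 2·0 − (-8)² = -64.
Since det(H) < 0, H is indefinite and the critical point is a saddle point.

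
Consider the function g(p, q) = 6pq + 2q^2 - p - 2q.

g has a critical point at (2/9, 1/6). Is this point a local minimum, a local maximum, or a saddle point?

The Hessian of g is constant: H = [[0, 6], [6, 4]].
det(H) = 0·4 − 6² = -36.
Since det(H) < 0, H is indefinite and the critical point is a saddle point.

saddle point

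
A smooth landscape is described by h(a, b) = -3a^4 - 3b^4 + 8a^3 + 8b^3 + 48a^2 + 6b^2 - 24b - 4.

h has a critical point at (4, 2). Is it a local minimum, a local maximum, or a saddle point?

local maximum

The mixed partial ∂²h/∂a∂b is 0, so the Hessian at any point is diag(h_aa, h_bb) = diag(12(-3a^2 + 4a + 8), 12(-3b^2 + 4b + 1)).
At (4, 2): H = diag(-288, -36).
Both eigenvalues are negative, so H is negative definite: a local maximum.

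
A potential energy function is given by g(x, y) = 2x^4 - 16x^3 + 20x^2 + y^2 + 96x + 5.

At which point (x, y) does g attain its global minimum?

(-1, 0)

g(x,y) separates as P(x) + Q(y) + 5, so its minimum is min P + min Q + 5.
P'(x) = 8(x - 4)(x - 3)(x + 1) vanishes at x ∈ {-1, 3, 4}; Q'(y) = 2y vanishes at y ∈ {0}.
Local minima of P (where P''>0): P(-1)=-58, P(4)=192. Local minima of Q: Q(0)=0.
So the global minimum of g is P(-1) + Q(0) + 5 = -58 + 0 + 5 = -53, attained at (-1, 0).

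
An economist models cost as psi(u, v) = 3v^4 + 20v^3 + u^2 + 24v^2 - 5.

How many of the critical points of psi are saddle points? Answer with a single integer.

psi separates as a function of u plus a function of v, so ∇psi=0 decouples.
∂psi/∂u = 2u = 0 at u ∈ {0}; ∂psi/∂v = 12v(v + 1)(v + 4) = 0 at v ∈ {-4, -1, 0}.
The Hessian is diagonal: diag(psi_uu, psi_vv). Second derivatives: psi_uu(0)=2; psi_vv(-4)=144, psi_vv(-1)=-36, psi_vv(0)=48.
Saddle points occur where the two diagonal entries have opposite signs: (0, -1). Count: 1.

1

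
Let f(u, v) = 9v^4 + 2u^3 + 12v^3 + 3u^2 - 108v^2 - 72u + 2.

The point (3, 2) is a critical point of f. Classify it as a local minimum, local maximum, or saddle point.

The mixed partial ∂²f/∂u∂v is 0, so the Hessian at any point is diag(f_uu, f_vv) = diag(6(2u + 1), 36(3v^2 + 2v - 6)).
At (3, 2): H = diag(42, 360).
Both eigenvalues are positive, so H is positive definite: a local minimum.

local minimum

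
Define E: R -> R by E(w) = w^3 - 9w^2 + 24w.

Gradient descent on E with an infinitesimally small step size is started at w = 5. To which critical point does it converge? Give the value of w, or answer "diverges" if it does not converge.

E'(w) = 3(w - 4)(w - 2), so E'(5) = 9.
Gradient descent moves in the -E' direction, i.e. w is decreasing.
The nearest critical point in that direction is w = 4, where E'' = 6 > 0 (a local minimum). The iterate converges there.

4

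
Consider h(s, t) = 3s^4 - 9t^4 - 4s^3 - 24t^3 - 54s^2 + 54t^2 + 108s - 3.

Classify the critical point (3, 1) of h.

saddle point

The mixed partial ∂²h/∂s∂t is 0, so the Hessian at any point is diag(h_ss, h_tt) = diag(12(3s^2 - 2s - 9), 36(-3t^2 - 4t + 3)).
At (3, 1): H = diag(144, -144).
The eigenvalues have opposite signs, so H is indefinite: a saddle point.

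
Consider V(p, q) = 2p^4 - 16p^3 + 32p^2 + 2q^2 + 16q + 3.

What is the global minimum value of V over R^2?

V(p,q) separates as A(p) + B(q) + 3, so its minimum is min A + min B + 3.
A'(p) = 8p(p - 4)(p - 2) vanishes at p ∈ {0, 2, 4}; B'(q) = 4q + 16 vanishes at q ∈ {-4}.
Local minima of A (where A''>0): A(0)=0, A(4)=0. Local minima of B: B(-4)=-32.
So the global minimum of V is A(0) + B(-4) + 3 = 0 − 32 + 3 = -29, attained at (0, -4).

-29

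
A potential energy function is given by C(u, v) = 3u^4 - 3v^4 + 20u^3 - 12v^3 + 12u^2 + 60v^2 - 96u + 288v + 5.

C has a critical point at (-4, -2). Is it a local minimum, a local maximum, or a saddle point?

local minimum

The mixed partial ∂²C/∂u∂v is 0, so the Hessian at any point is diag(C_uu, C_vv) = diag(12(3u^2 + 10u + 2), 12(-3v^2 - 6v + 10)).
At (-4, -2): H = diag(120, 120).
Both eigenvalues are positive, so H is positive definite: a local minimum.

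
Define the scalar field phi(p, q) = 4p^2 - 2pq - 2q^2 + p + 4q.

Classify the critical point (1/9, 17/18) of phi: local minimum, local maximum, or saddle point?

saddle point

The Hessian of phi is constant: H = [[8, -2], [-2, -4]].
det(H) = 8·(-4) − (-2)² = -36.
Since det(H) < 0, H is indefinite and the critical point is a saddle point.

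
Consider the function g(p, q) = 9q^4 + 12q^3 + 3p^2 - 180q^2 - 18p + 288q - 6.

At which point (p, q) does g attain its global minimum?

(3, -4)

g(p,q) separates as A(p) + B(q) − 6, so its minimum is min A + min B − 6.
A'(p) = 6p - 18 vanishes at p ∈ {3}; B'(q) = 36(q - 2)(q - 1)(q + 4) vanishes at q ∈ {-4, 1, 2}.
Local minima of A (where A''>0): A(3)=-27. Local minima of B: B(-4)=-2496, B(2)=96.
So the global minimum of g is A(3) + B(-4) − 6 = -27 − 2496 − 6 = -2529, attained at (3, -4).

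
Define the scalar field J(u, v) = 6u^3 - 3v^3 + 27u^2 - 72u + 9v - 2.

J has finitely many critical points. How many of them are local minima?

J separates as a function of u plus a function of v, so ∇J=0 decouples.
∂J/∂u = 18(u - 1)(u + 4) = 0 at u ∈ {-4, 1}; ∂J/∂v = -9(v - 1)(v + 1) = 0 at v ∈ {-1, 1}.
The Hessian is diagonal: diag(J_uu, J_vv). Second derivatives: J_uu(-4)=-90, J_uu(1)=90; J_vv(-1)=18, J_vv(1)=-18.
Local minima occur where both diagonal entries positive: (1, -1). Count: 1.

1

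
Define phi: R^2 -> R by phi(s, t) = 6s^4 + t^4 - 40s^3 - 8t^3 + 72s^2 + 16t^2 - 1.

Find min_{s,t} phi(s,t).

phi(s,t) separates as P(s) + Q(t) − 1, so its minimum is min P + min Q − 1.
P'(s) = 24s(s - 3)(s - 2) vanishes at s ∈ {0, 2, 3}; Q'(t) = 4t(t - 4)(t - 2) vanishes at t ∈ {0, 2, 4}.
Local minima of P (where P''>0): P(0)=0, P(3)=54. Local minima of Q: Q(0)=0, Q(4)=0.
So the global minimum of phi is P(0) + Q(0) − 1 = 0 + 0 − 1 = -1, attained at (0, 0).

-1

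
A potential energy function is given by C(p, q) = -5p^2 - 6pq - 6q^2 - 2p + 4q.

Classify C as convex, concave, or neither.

C is quadratic, so its Hessian is the constant matrix H = [[-10, -6], [-6, -12]].
det(H) = 84, tr(H) = -22.
det(H) > 0 and tr(H) < 0, so H is negative definite everywhere: concave.

concave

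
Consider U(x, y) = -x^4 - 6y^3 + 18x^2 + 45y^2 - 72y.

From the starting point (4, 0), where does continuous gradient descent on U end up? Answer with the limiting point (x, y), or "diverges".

U is separable, so gradient descent decouples: x follows -∂U/∂x, y follows -∂U/∂y.
∂U/∂x = -4x(x - 3)(x + 3); at x=4 this is -112, so x increases.
∂U/∂y = -18(y - 4)(y - 1); at y=0 this is -72, so y increases.
The x-coordinate has no critical point in that direction and runs off to infinity.

diverges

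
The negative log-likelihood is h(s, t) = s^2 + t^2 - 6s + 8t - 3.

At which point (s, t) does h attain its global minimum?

h(s,t) separates as P(s) + Q(t) − 3, so its minimum is min P + min Q − 3.
P'(s) = 2s - 6 vanishes at s ∈ {3}; Q'(t) = 2(t + 4) vanishes at t ∈ {-4}.
Local minima of P (where P''>0): P(3)=-9. Local minima of Q: Q(-4)=-16.
So the global minimum of h is P(3) + Q(-4) − 3 = -9 − 16 − 3 = -28, attained at (3, -4).

(3, -4)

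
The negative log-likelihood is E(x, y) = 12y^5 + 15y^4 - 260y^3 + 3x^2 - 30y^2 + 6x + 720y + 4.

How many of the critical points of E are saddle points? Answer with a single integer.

E separates as a function of x plus a function of y, so ∇E=0 decouples.
∂E/∂x = 6(x + 1) = 0 at x ∈ {-1}; ∂E/∂y = 60(y - 3)(y - 1)(y + 1)(y + 4) = 0 at y ∈ {-4, -1, 1, 3}.
The Hessian is diagonal: diag(E_xx, E_yy). Second derivatives: E_xx(-1)=6; E_yy(-4)=-6300, E_yy(-1)=1440, E_yy(1)=-1200, E_yy(3)=3360.
Saddle points occur where the two diagonal entries have opposite signs: (-1, -4), (-1, 1). Count: 2.

2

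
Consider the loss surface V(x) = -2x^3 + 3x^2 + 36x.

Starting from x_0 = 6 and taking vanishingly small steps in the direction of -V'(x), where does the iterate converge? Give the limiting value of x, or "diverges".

V'(x) = -6(x - 3)(x + 2), so V'(6) = -144.
Gradient descent moves in the -V' direction, i.e. x is increasing.
There is no critical point above x=6, and V' keeps the same sign, so the iterate runs off to +∞.

diverges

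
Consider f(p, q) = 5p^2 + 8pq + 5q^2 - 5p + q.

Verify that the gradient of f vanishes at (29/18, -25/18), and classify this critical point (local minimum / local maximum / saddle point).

∇f = (10p + 8q - 5, 8p + 10q + 1); substituting (29/18, -25/18) gives ∇f = (0, 0), so (29/18, -25/18) is indeed a critical point.
The Hessian of f is constant: H = [[10, 8], [8, 10]].
det(H) = 10·10 − 8² = 36.
det(H) > 0 and tr(H) = 20 > 0, so H is positive definite and the point is a local minimum.

local minimum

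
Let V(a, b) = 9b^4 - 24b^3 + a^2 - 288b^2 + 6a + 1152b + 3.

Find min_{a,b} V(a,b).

V(a,b) separates as P(a) + Q(b) + 3, so its minimum is min P + min Q + 3.
P'(a) = 2a + 6 vanishes at a ∈ {-3}; Q'(b) = 36(b - 4)(b - 2)(b + 4) vanishes at b ∈ {-4, 2, 4}.
Local minima of P (where P''>0): P(-3)=-9. Local minima of Q: Q(-4)=-5376, Q(4)=768.
So the global minimum of V is P(-3) + Q(-4) + 3 = -9 − 5376 + 3 = -5382, attained at (-3, -4).

-5382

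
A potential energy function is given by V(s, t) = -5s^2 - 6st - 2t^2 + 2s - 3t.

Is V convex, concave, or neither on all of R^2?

concave

V is quadratic, so its Hessian is the constant matrix H = [[-10, -6], [-6, -4]].
det(H) = 4, tr(H) = -14.
det(H) > 0 and tr(H) < 0, so H is negative definite everywhere: concave.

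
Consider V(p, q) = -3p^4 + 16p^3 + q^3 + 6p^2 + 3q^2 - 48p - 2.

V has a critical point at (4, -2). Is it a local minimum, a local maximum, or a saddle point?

local maximum

The mixed partial ∂²V/∂p∂q is 0, so the Hessian at any point is diag(V_pp, V_qq) = diag(12(-3p^2 + 8p + 1), 6(q + 1)).
At (4, -2): H = diag(-180, -6).
Both eigenvalues are negative, so H is negative definite: a local maximum.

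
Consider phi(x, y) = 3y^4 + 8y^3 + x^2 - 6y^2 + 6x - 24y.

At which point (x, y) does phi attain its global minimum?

(-3, 1)

phi(x,y) separates as P(x) + Q(y), so its minimum is min P + min Q.
P'(x) = 2x + 6 vanishes at x ∈ {-3}; Q'(y) = 12(y - 1)(y + 1)(y + 2) vanishes at y ∈ {-2, -1, 1}.
Local minima of P (where P''>0): P(-3)=-9. Local minima of Q: Q(-2)=8, Q(1)=-19.
So the global minimum of phi is P(-3) + Q(1) = -9 − 19 = -28, attained at (-3, 1).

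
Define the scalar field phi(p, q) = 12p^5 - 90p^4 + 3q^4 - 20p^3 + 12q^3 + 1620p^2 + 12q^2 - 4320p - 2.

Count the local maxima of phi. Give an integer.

phi separates as a function of p plus a function of q, so ∇phi=0 decouples.
∂phi/∂p = 60(p - 4)(p - 3)(p - 2)(p + 3) = 0 at p ∈ {-3, 2, 3, 4}; ∂phi/∂q = 12q(q + 1)(q + 2) = 0 at q ∈ {-2, -1, 0}.
The Hessian is diagonal: diag(phi_pp, phi_qq). Second derivatives: phi_pp(-3)=-12600, phi_pp(2)=600, phi_pp(3)=-360, phi_pp(4)=840; phi_qq(-2)=24, phi_qq(-1)=-12, phi_qq(0)=24.
Local maxima occur where both diagonal entries negative: (-3, -1), (3, -1). Count: 2.

2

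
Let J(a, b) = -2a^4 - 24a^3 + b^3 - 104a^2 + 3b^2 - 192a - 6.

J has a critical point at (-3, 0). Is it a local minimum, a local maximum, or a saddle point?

The mixed partial ∂²J/∂a∂b is 0, so the Hessian at any point is diag(J_aa, J_bb) = diag(-8(3a^2 + 18a + 26), 6(b + 1)).
At (-3, 0): H = diag(8, 6).
Both eigenvalues are positive, so H is positive definite: a local minimum.

local minimum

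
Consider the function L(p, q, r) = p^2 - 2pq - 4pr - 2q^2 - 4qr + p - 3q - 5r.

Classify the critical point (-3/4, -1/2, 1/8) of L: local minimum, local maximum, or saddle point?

The Hessian is constant: H = [[2, -2, -4], [-2, -4, -4], [-4, -4, 0]].
Leading principal minors: Δ₁ = 2, Δ₂ = -12, Δ₃ = -32.
The minors fit neither the all-positive nor the alternating-sign pattern, so H is indefinite: a saddle point.

saddle point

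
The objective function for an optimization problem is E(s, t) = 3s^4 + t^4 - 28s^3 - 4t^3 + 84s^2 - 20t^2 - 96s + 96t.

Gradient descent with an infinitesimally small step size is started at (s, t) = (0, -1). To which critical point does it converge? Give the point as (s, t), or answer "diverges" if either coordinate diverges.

E is separable, so gradient descent decouples: s follows -∂E/∂s, t follows -∂E/∂t.
∂E/∂s = 12(s - 4)(s - 2)(s - 1); at s=0 this is -96, so s increases.
∂E/∂t = 4(t - 4)(t - 2)(t + 3); at t=-1 this is 120, so t decreases.
s converges to its nearest critical value 1 (a local min of the s-part); t converges to -3. The iterate converges to (1, -3).

(1, -3)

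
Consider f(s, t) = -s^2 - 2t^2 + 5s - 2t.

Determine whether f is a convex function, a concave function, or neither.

f is quadratic, so its Hessian is the constant matrix H = [[-2, 0], [0, -4]].
det(H) = 8, tr(H) = -6.
det(H) > 0 and tr(H) < 0, so H is negative definite everywhere: concave.

concave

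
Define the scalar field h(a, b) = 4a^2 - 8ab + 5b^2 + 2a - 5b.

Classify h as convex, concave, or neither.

h is quadratic, so its Hessian is the constant matrix H = [[8, -8], [-8, 10]].
det(H) = 16, tr(H) = 18.
det(H) > 0 and tr(H) > 0, so H is positive definite everywhere: convex.

convex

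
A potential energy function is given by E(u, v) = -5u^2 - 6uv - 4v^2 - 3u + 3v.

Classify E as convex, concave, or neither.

E is quadratic, so its Hessian is the constant matrix H = [[-10, -6], [-6, -8]].
det(H) = 44, tr(H) = -18.
det(H) > 0 and tr(H) < 0, so H is negative definite everywhere: concave.

concave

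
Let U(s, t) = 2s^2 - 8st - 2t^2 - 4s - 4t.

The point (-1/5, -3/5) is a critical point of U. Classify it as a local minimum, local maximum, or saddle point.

saddle point

The Hessian of U is constant: H = [[4, -8], [-8, -4]].
det(H) = 4·(-4) − (-8)² = -80.
Since det(H) < 0, H is indefinite and the critical point is a saddle point.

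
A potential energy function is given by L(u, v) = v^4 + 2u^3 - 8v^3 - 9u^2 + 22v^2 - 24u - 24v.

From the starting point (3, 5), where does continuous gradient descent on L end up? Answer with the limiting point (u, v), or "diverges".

(4, 3)

L is separable, so gradient descent decouples: u follows -∂L/∂u, v follows -∂L/∂v.
∂L/∂u = 6(u - 4)(u + 1); at u=3 this is -24, so u increases.
∂L/∂v = 4(v - 3)(v - 2)(v - 1); at v=5 this is 96, so v decreases.
u converges to its nearest critical value 4 (a local min of the u-part); v converges to 3. The iterate converges to (4, 3).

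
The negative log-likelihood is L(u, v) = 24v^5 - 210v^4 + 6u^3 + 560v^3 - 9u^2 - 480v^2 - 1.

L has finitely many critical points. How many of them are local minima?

L separates as a function of u plus a function of v, so ∇L=0 decouples.
∂L/∂u = 18u(u - 1) = 0 at u ∈ {0, 1}; ∂L/∂v = 120v(v - 4)(v - 2)(v - 1) = 0 at v ∈ {0, 1, 2, 4}.
The Hessian is diagonal: diag(L_uu, L_vv). Second derivatives: L_uu(0)=-18, L_uu(1)=18; L_vv(0)=-960, L_vv(1)=360, L_vv(2)=-480, L_vv(4)=2880.
Local minima occur where both diagonal entries positive: (1, 1), (1, 4). Count: 2.

2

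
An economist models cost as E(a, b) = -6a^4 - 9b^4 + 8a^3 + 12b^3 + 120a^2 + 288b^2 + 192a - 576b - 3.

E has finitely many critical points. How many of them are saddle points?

E separates as a function of a plus a function of b, so ∇E=0 decouples.
∂E/∂a = -24(a - 4)(a + 1)(a + 2) = 0 at a ∈ {-2, -1, 4}; ∂E/∂b = -36(b - 4)(b - 1)(b + 4) = 0 at b ∈ {-4, 1, 4}.
The Hessian is diagonal: diag(E_aa, E_bb). Second derivatives: E_aa(-2)=-144, E_aa(-1)=120, E_aa(4)=-720; E_bb(-4)=-1440, E_bb(1)=540, E_bb(4)=-864.
Saddle points occur where the two diagonal entries have opposite signs: (-2, 1), (-1, -4), (-1, 4), (4, 1). Count: 4.

4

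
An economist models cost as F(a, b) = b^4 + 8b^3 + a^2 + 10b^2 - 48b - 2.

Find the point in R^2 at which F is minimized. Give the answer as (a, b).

F(a,b) separates as P(a) + Q(b) − 2, so its minimum is min P + min Q − 2.
P'(a) = 2a vanishes at a ∈ {0}; Q'(b) = 4(b - 1)(b + 3)(b + 4) vanishes at b ∈ {-4, -3, 1}.
Local minima of P (where P''>0): P(0)=0. Local minima of Q: Q(-4)=96, Q(1)=-29.
So the global minimum of F is P(0) + Q(1) − 2 = 0 − 29 − 2 = -31, attained at (0, 1).

(0, 1)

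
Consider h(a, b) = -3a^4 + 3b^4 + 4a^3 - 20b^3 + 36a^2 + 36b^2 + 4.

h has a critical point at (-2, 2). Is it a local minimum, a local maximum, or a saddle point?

local maximum

The mixed partial ∂²h/∂a∂b is 0, so the Hessian at any point is diag(h_aa, h_bb) = diag(12(-3a^2 + 2a + 6), 12(3b^2 - 10b + 6)).
At (-2, 2): H = diag(-120, -24).
Both eigenvalues are negative, so H is negative definite: a local maximum.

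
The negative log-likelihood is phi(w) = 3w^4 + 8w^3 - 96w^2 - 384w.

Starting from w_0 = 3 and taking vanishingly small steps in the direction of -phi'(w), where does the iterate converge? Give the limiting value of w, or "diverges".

4

phi'(w) = 12(w - 4)(w + 2)(w + 4), so phi'(3) = -420.
Gradient descent moves in the -phi' direction, i.e. w is increasing.
The nearest critical point in that direction is w = 4, where phi'' = 576 > 0 (a local minimum). The iterate converges there.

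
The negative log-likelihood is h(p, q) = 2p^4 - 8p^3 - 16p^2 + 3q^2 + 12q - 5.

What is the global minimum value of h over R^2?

-273

h(p,q) separates as A(p) + B(q) − 5, so its minimum is min A + min B − 5.
A'(p) = 8p(p - 4)(p + 1) vanishes at p ∈ {-1, 0, 4}; B'(q) = 6q + 12 vanishes at q ∈ {-2}.
Local minima of A (where A''>0): A(-1)=-6, A(4)=-256. Local minima of B: B(-2)=-12.
So the global minimum of h is A(4) + B(-2) − 5 = -256 − 12 − 5 = -273, attained at (4, -2).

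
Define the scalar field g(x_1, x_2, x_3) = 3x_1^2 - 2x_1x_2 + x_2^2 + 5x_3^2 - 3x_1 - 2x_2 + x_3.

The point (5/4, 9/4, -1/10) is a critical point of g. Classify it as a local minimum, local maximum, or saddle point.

The Hessian is constant: H = [[6, -2, 0], [-2, 2, 0], [0, 0, 10]].
Leading principal minors: Δ₁ = 6, Δ₂ = 8, Δ₃ = 80.
All leading minors are positive, so H is positive definite: a local minimum.

local minimum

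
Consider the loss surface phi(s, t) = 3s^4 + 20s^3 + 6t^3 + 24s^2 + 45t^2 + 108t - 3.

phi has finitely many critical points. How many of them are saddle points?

3

phi separates as a function of s plus a function of t, so ∇phi=0 decouples.
∂phi/∂s = 12s(s + 1)(s + 4) = 0 at s ∈ {-4, -1, 0}; ∂phi/∂t = 18(t + 2)(t + 3) = 0 at t ∈ {-3, -2}.
The Hessian is diagonal: diag(phi_ss, phi_tt). Second derivatives: phi_ss(-4)=144, phi_ss(-1)=-36, phi_ss(0)=48; phi_tt(-3)=-18, phi_tt(-2)=18.
Saddle points occur where the two diagonal entries have opposite signs: (-4, -3), (-1, -2), (0, -3). Count: 3.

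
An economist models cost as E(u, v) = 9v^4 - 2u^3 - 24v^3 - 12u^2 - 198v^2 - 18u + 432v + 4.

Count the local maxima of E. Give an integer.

E separates as a function of u plus a function of v, so ∇E=0 decouples.
∂E/∂u = -6(u + 1)(u + 3) = 0 at u ∈ {-3, -1}; ∂E/∂v = 36(v - 4)(v - 1)(v + 3) = 0 at v ∈ {-3, 1, 4}.
The Hessian is diagonal: diag(E_uu, E_vv). Second derivatives: E_uu(-3)=12, E_uu(-1)=-12; E_vv(-3)=1008, E_vv(1)=-432, E_vv(4)=756.
Local maxima occur where both diagonal entries negative: (-1, 1). Count: 1.

1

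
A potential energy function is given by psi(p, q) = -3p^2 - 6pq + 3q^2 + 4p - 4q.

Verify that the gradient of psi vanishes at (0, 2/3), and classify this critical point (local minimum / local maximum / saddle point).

∇psi = (-6p - 6q + 4, -6p + 6q - 4); substituting (0, 2/3) gives ∇psi = (0, 0), so (0, 2/3) is indeed a critical point.
The Hessian of psi is constant: H = [[-6, -6], [-6, 6]].
det(H) = (-6)·6 − (-6)² = -72.
Since det(H) < 0, H is indefinite and the critical point is a saddle point.

saddle point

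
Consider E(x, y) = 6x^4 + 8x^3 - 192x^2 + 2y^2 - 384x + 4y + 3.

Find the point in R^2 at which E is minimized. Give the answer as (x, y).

E(x,y) separates as P(x) + Q(y) + 3, so its minimum is min P + min Q + 3.
P'(x) = 24(x - 4)(x + 1)(x + 4) vanishes at x ∈ {-4, -1, 4}; Q'(y) = 4y + 4 vanishes at y ∈ {-1}.
Local minima of P (where P''>0): P(-4)=-512, P(4)=-2560. Local minima of Q: Q(-1)=-2.
So the global minimum of E is P(4) + Q(-1) + 3 = -2560 − 2 + 3 = -2559, attained at (4, -1).

(4, -1)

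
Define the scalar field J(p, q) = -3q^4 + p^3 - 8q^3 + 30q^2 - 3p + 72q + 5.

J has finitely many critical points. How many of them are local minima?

1

J separates as a function of p plus a function of q, so ∇J=0 decouples.
∂J/∂p = 3(p - 1)(p + 1) = 0 at p ∈ {-1, 1}; ∂J/∂q = -12(q - 2)(q + 1)(q + 3) = 0 at q ∈ {-3, -1, 2}.
The Hessian is diagonal: diag(J_pp, J_qq). Second derivatives: J_pp(-1)=-6, J_pp(1)=6; J_qq(-3)=-120, J_qq(-1)=72, J_qq(2)=-180.
Local minima occur where both diagonal entries positive: (1, -1). Count: 1.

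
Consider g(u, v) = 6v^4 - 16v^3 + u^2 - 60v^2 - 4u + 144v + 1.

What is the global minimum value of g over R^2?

g(u,v) separates as P(u) + Q(v) + 1, so its minimum is min P + min Q + 1.
P'(u) = 2u - 4 vanishes at u ∈ {2}; Q'(v) = 24(v - 3)(v - 1)(v + 2) vanishes at v ∈ {-2, 1, 3}.
Local minima of P (where P''>0): P(2)=-4. Local minima of Q: Q(-2)=-304, Q(3)=-54.
So the global minimum of g is P(2) + Q(-2) + 1 = -4 − 304 + 1 = -307, attained at (2, -2).

-307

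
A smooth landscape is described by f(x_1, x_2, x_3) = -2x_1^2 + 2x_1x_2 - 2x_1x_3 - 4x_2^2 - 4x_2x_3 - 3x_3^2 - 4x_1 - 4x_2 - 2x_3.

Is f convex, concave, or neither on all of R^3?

f is quadratic, so its Hessian is the constant matrix H = [[-4, 2, -2], [2, -8, -4], [-2, -4, -6]].
Leading principal minors: -4, 28, -40.
Signs alternate −, +, − ⇒ H ≺ 0 ⇒ concave.

concave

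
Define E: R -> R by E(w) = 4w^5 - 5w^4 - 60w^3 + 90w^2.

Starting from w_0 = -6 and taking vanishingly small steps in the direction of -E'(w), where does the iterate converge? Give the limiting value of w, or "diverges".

E'(w) = 20w(w - 3)(w - 1)(w + 3), so E'(-6) = 22680.
Gradient descent moves in the -E' direction, i.e. w is decreasing.
There is no critical point below w=-6, and E' keeps the same sign, so the iterate runs off to −∞.

diverges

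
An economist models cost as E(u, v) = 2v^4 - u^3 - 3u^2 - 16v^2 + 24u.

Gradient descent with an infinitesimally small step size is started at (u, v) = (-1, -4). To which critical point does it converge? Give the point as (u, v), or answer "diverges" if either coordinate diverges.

(-4, -2)

E is separable, so gradient descent decouples: u follows -∂E/∂u, v follows -∂E/∂v.
∂E/∂u = -3(u - 2)(u + 4); at u=-1 this is 27, so u decreases.
∂E/∂v = 8v(v - 2)(v + 2); at v=-4 this is -384, so v increases.
u converges to its nearest critical value -4 (a local min of the u-part); v converges to -2. The iterate converges to (-4, -2).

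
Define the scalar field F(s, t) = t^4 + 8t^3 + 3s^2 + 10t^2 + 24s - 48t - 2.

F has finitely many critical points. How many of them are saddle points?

1

F separates as a function of s plus a function of t, so ∇F=0 decouples.
∂F/∂s = 6(s + 4) = 0 at s ∈ {-4}; ∂F/∂t = 4(t - 1)(t + 3)(t + 4) = 0 at t ∈ {-4, -3, 1}.
The Hessian is diagonal: diag(F_ss, F_tt). Second derivatives: F_ss(-4)=6; F_tt(-4)=20, F_tt(-3)=-16, F_tt(1)=80.
Saddle points occur where the two diagonal entries have opposite signs: (-4, -3). Count: 1.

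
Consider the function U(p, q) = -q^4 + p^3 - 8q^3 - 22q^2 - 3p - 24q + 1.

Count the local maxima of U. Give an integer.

U separates as a function of p plus a function of q, so ∇U=0 decouples.
∂U/∂p = 3(p - 1)(p + 1) = 0 at p ∈ {-1, 1}; ∂U/∂q = -4(q + 1)(q + 2)(q + 3) = 0 at q ∈ {-3, -2, -1}.
The Hessian is diagonal: diag(U_pp, U_qq). Second derivatives: U_pp(-1)=-6, U_pp(1)=6; U_qq(-3)=-8, U_qq(-2)=4, U_qq(-1)=-8.
Local maxima occur where both diagonal entries negative: (-1, -3), (-1, -1). Count: 2.

2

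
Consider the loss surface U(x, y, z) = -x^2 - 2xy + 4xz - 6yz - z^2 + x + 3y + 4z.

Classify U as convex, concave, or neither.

neither

U is quadratic, so its Hessian is the constant matrix H = [[-2, -2, 4], [-2, 0, -6], [4, -6, -2]].
Leading principal minors: -2, -4, 176.
Neither pattern holds ⇒ H is indefinite ⇒ neither convex nor concave.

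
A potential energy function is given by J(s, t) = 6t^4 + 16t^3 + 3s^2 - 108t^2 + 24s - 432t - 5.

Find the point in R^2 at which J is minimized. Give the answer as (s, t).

(-4, 3)

J(s,t) separates as P(s) + Q(t) − 5, so its minimum is min P + min Q − 5.
P'(s) = 6s + 24 vanishes at s ∈ {-4}; Q'(t) = 24(t - 3)(t + 2)(t + 3) vanishes at t ∈ {-3, -2, 3}.
Local minima of P (where P''>0): P(-4)=-48. Local minima of Q: Q(-3)=378, Q(3)=-1350.
So the global minimum of J is P(-4) + Q(3) − 5 = -48 − 1350 − 5 = -1403, attained at (-4, 3).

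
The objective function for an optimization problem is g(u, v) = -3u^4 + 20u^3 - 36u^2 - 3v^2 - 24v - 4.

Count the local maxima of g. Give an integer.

g separates as a function of u plus a function of v, so ∇g=0 decouples.
∂g/∂u = -12u(u - 3)(u - 2) = 0 at u ∈ {0, 2, 3}; ∂g/∂v = -6(v + 4) = 0 at v ∈ {-4}.
The Hessian is diagonal: diag(g_uu, g_vv). Second derivatives: g_uu(0)=-72, g_uu(2)=24, g_uu(3)=-36; g_vv(-4)=-6.
Local maxima occur where both diagonal entries negative: (0, -4), (3, -4). Count: 2.

2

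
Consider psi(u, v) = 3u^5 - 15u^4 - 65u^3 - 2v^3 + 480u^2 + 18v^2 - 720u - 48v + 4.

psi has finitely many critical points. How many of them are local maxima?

2

psi separates as a function of u plus a function of v, so ∇psi=0 decouples.
∂psi/∂u = 15(u - 4)(u - 3)(u - 1)(u + 4) = 0 at u ∈ {-4, 1, 3, 4}; ∂psi/∂v = -6(v - 4)(v - 2) = 0 at v ∈ {2, 4}.
The Hessian is diagonal: diag(psi_uu, psi_vv). Second derivatives: psi_uu(-4)=-4200, psi_uu(1)=450, psi_uu(3)=-210, psi_uu(4)=360; psi_vv(2)=12, psi_vv(4)=-12.
Local maxima occur where both diagonal entries negative: (-4, 4), (3, 4). Count: 2.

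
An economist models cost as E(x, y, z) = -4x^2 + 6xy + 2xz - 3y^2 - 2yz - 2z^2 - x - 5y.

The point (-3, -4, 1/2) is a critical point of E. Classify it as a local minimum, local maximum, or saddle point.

local maximum

The Hessian is constant: H = [[-8, 6, 2], [6, -6, -2], [2, -2, -4]].
Leading principal minors: Δ₁ = -8, Δ₂ = 12, Δ₃ = -40.
The minors alternate sign starting negative (−, +, −), so H is negative definite: a local maximum.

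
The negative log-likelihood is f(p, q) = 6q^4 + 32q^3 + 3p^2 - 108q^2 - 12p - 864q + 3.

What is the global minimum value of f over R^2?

-2223

f(p,q) separates as A(p) + B(q) + 3, so its minimum is min A + min B + 3.
A'(p) = 6p - 12 vanishes at p ∈ {2}; B'(q) = 24(q - 3)(q + 3)(q + 4) vanishes at q ∈ {-4, -3, 3}.
Local minima of A (where A''>0): A(2)=-12. Local minima of B: B(-4)=1216, B(3)=-2214.
So the global minimum of f is A(2) + B(3) + 3 = -12 − 2214 + 3 = -2223, attained at (2, 3).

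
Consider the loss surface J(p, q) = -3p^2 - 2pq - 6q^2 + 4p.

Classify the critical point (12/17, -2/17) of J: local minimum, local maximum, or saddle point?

local maximum

The Hessian of J is constant: H = [[-6, -2], [-2, -12]].
det(H) = (-6)·(-12) − (-2)² = 68.
det(H) > 0 and tr(H) = -18 < 0, so H is negative definite and the point is a local maximum.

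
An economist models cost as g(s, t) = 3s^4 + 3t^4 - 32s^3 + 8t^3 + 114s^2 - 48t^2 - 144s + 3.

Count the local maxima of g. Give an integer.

g separates as a function of s plus a function of t, so ∇g=0 decouples.
∂g/∂s = 12(s - 4)(s - 3)(s - 1) = 0 at s ∈ {1, 3, 4}; ∂g/∂t = 12t(t - 2)(t + 4) = 0 at t ∈ {-4, 0, 2}.
The Hessian is diagonal: diag(g_ss, g_tt). Second derivatives: g_ss(1)=72, g_ss(3)=-24, g_ss(4)=36; g_tt(-4)=288, g_tt(0)=-96, g_tt(2)=144.
Local maxima occur where both diagonal entries negative: (3, 0). Count: 1.

1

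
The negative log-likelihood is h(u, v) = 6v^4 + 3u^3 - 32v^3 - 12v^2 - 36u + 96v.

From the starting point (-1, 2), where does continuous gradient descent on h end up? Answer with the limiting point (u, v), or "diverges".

(2, 4)

h is separable, so gradient descent decouples: u follows -∂h/∂u, v follows -∂h/∂v.
∂h/∂u = 9(u - 2)(u + 2); at u=-1 this is -27, so u increases.
∂h/∂v = 24(v - 4)(v - 1)(v + 1); at v=2 this is -144, so v increases.
u converges to its nearest critical value 2 (a local min of the u-part); v converges to 4. The iterate converges to (2, 4).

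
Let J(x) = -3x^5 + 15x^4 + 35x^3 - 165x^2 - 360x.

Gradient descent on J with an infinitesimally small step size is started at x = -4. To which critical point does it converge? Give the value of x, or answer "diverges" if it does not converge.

-2

J'(x) = -15(x - 4)(x - 3)(x + 1)(x + 2), so J'(-4) = -5040.
Gradient descent moves in the -J' direction, i.e. x is increasing.
The nearest critical point in that direction is x = -2, where J'' = 450 > 0 (a local minimum). The iterate converges there.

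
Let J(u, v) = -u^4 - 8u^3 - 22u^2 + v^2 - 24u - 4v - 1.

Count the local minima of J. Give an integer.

1

J separates as a function of u plus a function of v, so ∇J=0 decouples.
∂J/∂u = -4(u + 1)(u + 2)(u + 3) = 0 at u ∈ {-3, -2, -1}; ∂J/∂v = 2(v - 2) = 0 at v ∈ {2}.
The Hessian is diagonal: diag(J_uu, J_vv). Second derivatives: J_uu(-3)=-8, J_uu(-2)=4, J_uu(-1)=-8; J_vv(2)=2.
Local minima occur where both diagonal entries positive: (-2, 2). Count: 1.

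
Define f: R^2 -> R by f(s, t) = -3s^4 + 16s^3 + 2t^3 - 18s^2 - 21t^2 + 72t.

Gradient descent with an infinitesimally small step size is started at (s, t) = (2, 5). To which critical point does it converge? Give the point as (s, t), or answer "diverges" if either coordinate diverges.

(1, 4)

f is separable, so gradient descent decouples: s follows -∂f/∂s, t follows -∂f/∂t.
∂f/∂s = -12s(s - 3)(s - 1); at s=2 this is 24, so s decreases.
∂f/∂t = 6(t - 4)(t - 3); at t=5 this is 12, so t decreases.
s converges to its nearest critical value 1 (a local min of the s-part); t converges to 4. The iterate converges to (1, 4).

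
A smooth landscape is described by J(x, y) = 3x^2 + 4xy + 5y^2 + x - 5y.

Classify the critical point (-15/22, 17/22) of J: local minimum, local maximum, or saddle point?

The Hessian of J is constant: H = [[6, 4], [4, 10]].
det(H) = 6·10 − 4² = 44.
det(H) > 0 and tr(H) = 16 > 0, so H is positive definite and the point is a local minimum.

local minimum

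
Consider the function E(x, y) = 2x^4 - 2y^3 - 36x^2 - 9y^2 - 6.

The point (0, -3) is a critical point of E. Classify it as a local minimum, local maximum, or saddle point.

The mixed partial ∂²E/∂x∂y is 0, so the Hessian at any point is diag(E_xx, E_yy) = diag(24(x^2 - 3), -6(2y + 3)).
At (0, -3): H = diag(-72, 18).
The eigenvalues have opposite signs, so H is indefinite: a saddle point.

saddle point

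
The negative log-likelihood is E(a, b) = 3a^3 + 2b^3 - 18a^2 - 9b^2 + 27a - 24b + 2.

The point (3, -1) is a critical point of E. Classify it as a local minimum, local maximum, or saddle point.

The mixed partial ∂²E/∂a∂b is 0, so the Hessian at any point is diag(E_aa, E_bb) = diag(18(a - 2), 6(2b - 3)).
At (3, -1): H = diag(18, -30).
The eigenvalues have opposite signs, so H is indefinite: a saddle point.

saddle point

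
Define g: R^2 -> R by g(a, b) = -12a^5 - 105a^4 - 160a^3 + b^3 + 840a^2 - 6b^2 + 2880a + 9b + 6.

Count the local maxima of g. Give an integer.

g separates as a function of a plus a function of b, so ∇g=0 decouples.
∂g/∂a = -60(a - 2)(a + 2)(a + 3)(a + 4) = 0 at a ∈ {-4, -3, -2, 2}; ∂g/∂b = 3(b - 3)(b - 1) = 0 at b ∈ {1, 3}.
The Hessian is diagonal: diag(g_aa, g_bb). Second derivatives: g_aa(-4)=720, g_aa(-3)=-300, g_aa(-2)=480, g_aa(2)=-7200; g_bb(1)=-6, g_bb(3)=6.
Local maxima occur where both diagonal entries negative: (-3, 1), (2, 1). Count: 2.

2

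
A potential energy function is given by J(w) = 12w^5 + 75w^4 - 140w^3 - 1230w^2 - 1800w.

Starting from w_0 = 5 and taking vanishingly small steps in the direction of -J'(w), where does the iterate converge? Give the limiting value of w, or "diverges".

3

J'(w) = 60(w - 3)(w + 1)(w + 2)(w + 5), so J'(5) = 50400.
Gradient descent moves in the -J' direction, i.e. w is decreasing.
The nearest critical point in that direction is w = 3, where J'' = 9600 > 0 (a local minimum). The iterate converges there.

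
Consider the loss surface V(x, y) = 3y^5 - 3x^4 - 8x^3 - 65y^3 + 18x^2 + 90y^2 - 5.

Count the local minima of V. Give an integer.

V separates as a function of x plus a function of y, so ∇V=0 decouples.
∂V/∂x = -12x(x - 1)(x + 3) = 0 at x ∈ {-3, 0, 1}; ∂V/∂y = 15y(y - 3)(y - 1)(y + 4) = 0 at y ∈ {-4, 0, 1, 3}.
The Hessian is diagonal: diag(V_xx, V_yy). Second derivatives: V_xx(-3)=-144, V_xx(0)=36, V_xx(1)=-48; V_yy(-4)=-2100, V_yy(0)=180, V_yy(1)=-150, V_yy(3)=630.
Local minima occur where both diagonal entries positive: (0, 0), (0, 3). Count: 2.

2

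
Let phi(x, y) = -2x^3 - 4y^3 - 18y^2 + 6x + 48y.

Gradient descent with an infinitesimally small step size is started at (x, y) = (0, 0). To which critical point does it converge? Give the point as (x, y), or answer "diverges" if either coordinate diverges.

phi is separable, so gradient descent decouples: x follows -∂phi/∂x, y follows -∂phi/∂y.
∂phi/∂x = -6(x - 1)(x + 1); at x=0 this is 6, so x decreases.
∂phi/∂y = -12(y - 1)(y + 4); at y=0 this is 48, so y decreases.
x converges to its nearest critical value -1 (a local min of the x-part); y converges to -4. The iterate converges to (-1, -4).

(-1, -4)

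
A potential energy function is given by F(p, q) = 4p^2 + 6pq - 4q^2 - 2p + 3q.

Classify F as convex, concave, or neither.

neither

F is quadratic, so its Hessian is the constant matrix H = [[8, 6], [6, -8]].
det(H) = -100, tr(H) = 0.
det(H) < 0, so H is indefinite: neither convex nor concave.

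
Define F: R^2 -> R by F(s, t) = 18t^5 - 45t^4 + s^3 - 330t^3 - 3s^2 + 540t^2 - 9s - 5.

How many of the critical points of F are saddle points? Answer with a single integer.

4

F separates as a function of s plus a function of t, so ∇F=0 decouples.
∂F/∂s = 3(s - 3)(s + 1) = 0 at s ∈ {-1, 3}; ∂F/∂t = 90t(t - 4)(t - 1)(t + 3) = 0 at t ∈ {-3, 0, 1, 4}.
The Hessian is diagonal: diag(F_ss, F_tt). Second derivatives: F_ss(-1)=-12, F_ss(3)=12; F_tt(-3)=-7560, F_tt(0)=1080, F_tt(1)=-1080, F_tt(4)=7560.
Saddle points occur where the two diagonal entries have opposite signs: (-1, 0), (-1, 4), (3, -3), (3, 1). Count: 4.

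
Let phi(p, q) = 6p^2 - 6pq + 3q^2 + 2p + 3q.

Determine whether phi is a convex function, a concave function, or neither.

convex

phi is quadratic, so its Hessian is the constant matrix H = [[12, -6], [-6, 6]].
det(H) = 36, tr(H) = 18.
det(H) > 0 and tr(H) > 0, so H is positive definite everywhere: convex.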